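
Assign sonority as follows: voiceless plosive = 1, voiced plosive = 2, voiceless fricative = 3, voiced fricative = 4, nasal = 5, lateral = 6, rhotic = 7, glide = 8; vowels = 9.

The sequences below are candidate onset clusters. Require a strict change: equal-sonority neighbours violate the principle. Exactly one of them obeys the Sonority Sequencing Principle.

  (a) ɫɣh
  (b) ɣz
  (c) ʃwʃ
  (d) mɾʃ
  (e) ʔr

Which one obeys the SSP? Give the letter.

e

(a) ɫɣh: profile 6-4-3 — violates.
(b) ɣz: profile 4-4 — violates.
(c) ʃwʃ: profile 3-8-3 — violates.
(d) mɾʃ: profile 5-7-3 — violates.
(e) ʔr: profile 1-7 — obeys.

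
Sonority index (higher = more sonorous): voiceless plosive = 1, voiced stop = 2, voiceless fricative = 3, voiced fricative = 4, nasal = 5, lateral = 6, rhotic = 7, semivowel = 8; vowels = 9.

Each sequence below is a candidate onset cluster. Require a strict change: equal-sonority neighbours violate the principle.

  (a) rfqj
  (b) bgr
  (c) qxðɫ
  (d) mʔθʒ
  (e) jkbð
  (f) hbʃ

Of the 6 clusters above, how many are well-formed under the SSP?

1

(a) rfqj: profile 7-3-1-8 — violates.
(b) bgr: profile 2-2-7 — violates.
(c) qxðɫ: profile 1-3-4-6 — obeys.
(d) mʔθʒ: profile 5-1-3-4 — violates.
(e) jkbð: profile 8-1-2-4 — violates.
(f) hbʃ: profile 3-2-3 — violates.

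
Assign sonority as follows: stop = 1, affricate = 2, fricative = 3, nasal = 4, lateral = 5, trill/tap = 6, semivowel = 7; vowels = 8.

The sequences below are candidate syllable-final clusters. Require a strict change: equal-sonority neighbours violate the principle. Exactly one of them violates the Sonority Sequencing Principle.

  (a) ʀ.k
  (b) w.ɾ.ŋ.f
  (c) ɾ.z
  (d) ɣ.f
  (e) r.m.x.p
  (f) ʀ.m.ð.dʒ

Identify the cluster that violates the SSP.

d

(a) sonority 6-1: well-formed.
(b) sonority 7-6-4-3: well-formed.
(c) sonority 6-3: well-formed.
(d) sonority 3-3: ill-formed.
(e) sonority 6-4-3-1: well-formed.
(f) sonority 6-4-3-2: well-formed.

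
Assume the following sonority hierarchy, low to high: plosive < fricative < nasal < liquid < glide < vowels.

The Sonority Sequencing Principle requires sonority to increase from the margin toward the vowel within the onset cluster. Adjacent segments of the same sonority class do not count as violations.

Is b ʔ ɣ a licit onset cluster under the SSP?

/b/: plosive = 1.
/ʔ/: plosive = 1.
/ɣ/: fricative = 2.
The profile 1-1-2 is non-decreasing (plateaus allowed), so the onset cluster satisfies the SSP.

yes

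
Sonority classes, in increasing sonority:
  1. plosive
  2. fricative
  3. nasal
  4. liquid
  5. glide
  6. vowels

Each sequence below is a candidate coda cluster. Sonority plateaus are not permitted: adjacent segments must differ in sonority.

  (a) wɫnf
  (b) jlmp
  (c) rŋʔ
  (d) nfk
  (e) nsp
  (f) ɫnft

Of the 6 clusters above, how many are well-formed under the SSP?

(a) wɫnf: profile 5-4-3-2 — obeys.
(b) jlmp: profile 5-4-3-1 — obeys.
(c) rŋʔ: profile 4-3-1 — obeys.
(d) nfk: profile 3-2-1 — obeys.
(e) nsp: profile 3-2-1 — obeys.
(f) ɫnft: profile 4-3-2-1 — obeys.

6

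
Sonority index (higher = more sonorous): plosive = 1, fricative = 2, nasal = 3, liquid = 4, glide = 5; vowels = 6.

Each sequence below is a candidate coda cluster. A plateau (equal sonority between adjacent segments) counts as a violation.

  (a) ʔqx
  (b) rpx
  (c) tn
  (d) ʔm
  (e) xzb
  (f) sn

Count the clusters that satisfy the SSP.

0

(a) ʔqx: profile 1-1-2 — violates.
(b) rpx: profile 4-1-2 — violates.
(c) tn: profile 1-3 — violates.
(d) ʔm: profile 1-3 — violates.
(e) xzb: profile 2-2-1 — violates.
(f) sn: profile 2-3 — violates.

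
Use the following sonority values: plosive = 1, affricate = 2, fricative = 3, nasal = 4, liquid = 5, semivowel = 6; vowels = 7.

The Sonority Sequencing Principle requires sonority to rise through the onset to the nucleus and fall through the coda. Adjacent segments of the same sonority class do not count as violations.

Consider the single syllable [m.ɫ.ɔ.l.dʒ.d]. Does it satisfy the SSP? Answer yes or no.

yes

Onset: /m/ is a nasal (sonority 4), /ɫ/ is a liquid (sonority 5); then the nucleus /ɔ/ (sonority 7).
Onset profile 4-5-7 — rises to the nucleus.
Coda: /l/ is a liquid (sonority 5), /dʒ/ is an affricate (sonority 2), /d/ is a plosive (sonority 1).
Coda profile 7-5-2-1 — falls from the nucleus.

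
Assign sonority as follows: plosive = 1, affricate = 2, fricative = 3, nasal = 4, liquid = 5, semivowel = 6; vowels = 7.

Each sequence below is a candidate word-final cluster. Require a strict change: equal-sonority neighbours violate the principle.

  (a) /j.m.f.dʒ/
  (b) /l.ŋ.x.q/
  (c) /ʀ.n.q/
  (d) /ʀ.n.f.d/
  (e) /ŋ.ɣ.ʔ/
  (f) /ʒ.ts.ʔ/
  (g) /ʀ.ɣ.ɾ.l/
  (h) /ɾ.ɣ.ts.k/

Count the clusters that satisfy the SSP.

7

(a) sonority 6-4-3-2: well-formed.
(b) sonority 5-4-3-1: well-formed.
(c) sonority 5-4-1: well-formed.
(d) sonority 5-4-3-1: well-formed.
(e) sonority 4-3-1: well-formed.
(f) sonority 3-2-1: well-formed.
(g) sonority 5-3-5-5: ill-formed.
(h) sonority 5-3-2-1: well-formed.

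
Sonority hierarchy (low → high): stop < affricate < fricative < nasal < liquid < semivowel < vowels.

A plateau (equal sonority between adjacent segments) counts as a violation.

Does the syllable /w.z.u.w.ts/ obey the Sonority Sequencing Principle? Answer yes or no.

Onset: /w/ is a semivowel (sonority 6), /z/ is a fricative (sonority 3); then the nucleus /u/ (sonority 7).
Onset profile 6-3-7 — does not strictly rise throughout.
Coda: /w/ is a semivowel (sonority 6), /ts/ is an affricate (sonority 2).
Coda profile 7-6-2 — falls from the nucleus.

no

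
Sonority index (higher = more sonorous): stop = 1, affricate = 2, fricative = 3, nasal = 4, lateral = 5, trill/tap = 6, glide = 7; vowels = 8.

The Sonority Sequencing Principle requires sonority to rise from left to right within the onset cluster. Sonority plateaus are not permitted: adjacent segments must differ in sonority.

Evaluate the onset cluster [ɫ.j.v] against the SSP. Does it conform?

no

/ɫ/ — lateral, sonority 5.
/j/ — glide, sonority 7.
/v/ — fricative, sonority 3.
The profile is 5-7-3. Between /j/ (7) and /v/ (3) sonority does not rise, so the cluster violates the SSP.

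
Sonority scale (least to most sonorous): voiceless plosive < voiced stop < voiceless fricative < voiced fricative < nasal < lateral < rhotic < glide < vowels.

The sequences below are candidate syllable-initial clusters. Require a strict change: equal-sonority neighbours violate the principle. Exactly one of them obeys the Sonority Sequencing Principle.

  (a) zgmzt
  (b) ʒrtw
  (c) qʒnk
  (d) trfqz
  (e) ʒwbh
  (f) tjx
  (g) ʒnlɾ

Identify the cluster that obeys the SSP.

g

(a) 4-2-5-4-1 → violates
(b) 4-7-1-8 → violates
(c) 1-4-5-1 → violates
(d) 1-7-3-1-4 → violates
(e) 4-8-2-3 → violates
(f) 1-8-3 → violates
(g) 4-5-6-7 → obeys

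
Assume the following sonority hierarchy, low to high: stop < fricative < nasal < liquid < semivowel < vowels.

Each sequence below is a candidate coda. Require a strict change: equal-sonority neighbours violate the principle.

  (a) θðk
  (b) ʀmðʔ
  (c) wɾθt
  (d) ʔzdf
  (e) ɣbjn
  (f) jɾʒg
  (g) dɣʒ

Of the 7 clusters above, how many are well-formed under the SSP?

3

(a) sonority 2-2-1: ill-formed.
(b) sonority 4-3-2-1: well-formed.
(c) sonority 5-4-2-1: well-formed.
(d) sonority 1-2-1-2: ill-formed.
(e) sonority 2-1-5-3: ill-formed.
(f) sonority 5-4-2-1: well-formed.
(g) sonority 1-2-2: ill-formed.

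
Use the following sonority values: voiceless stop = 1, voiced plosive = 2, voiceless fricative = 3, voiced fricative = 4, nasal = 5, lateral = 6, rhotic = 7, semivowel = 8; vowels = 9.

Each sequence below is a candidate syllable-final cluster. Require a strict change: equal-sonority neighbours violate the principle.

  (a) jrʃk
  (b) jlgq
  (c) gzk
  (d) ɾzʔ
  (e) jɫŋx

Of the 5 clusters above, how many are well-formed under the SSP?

(a) 8-7-3-1 → obeys
(b) 8-6-2-1 → obeys
(c) 2-4-1 → violates
(d) 7-4-1 → obeys
(e) 8-6-5-3 → obeys

4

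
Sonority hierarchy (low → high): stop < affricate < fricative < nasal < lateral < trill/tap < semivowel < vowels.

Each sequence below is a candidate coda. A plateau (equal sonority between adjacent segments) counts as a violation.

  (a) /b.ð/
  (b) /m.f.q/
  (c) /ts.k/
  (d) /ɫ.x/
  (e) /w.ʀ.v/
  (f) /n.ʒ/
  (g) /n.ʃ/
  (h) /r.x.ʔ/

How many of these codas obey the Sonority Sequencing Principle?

7

(a) /b.ð/: profile 1-3 — violates.
(b) /m.f.q/: profile 4-3-1 — obeys.
(c) /ts.k/: profile 2-1 — obeys.
(d) /ɫ.x/: profile 5-3 — obeys.
(e) /w.ʀ.v/: profile 7-6-3 — obeys.
(f) /n.ʒ/: profile 4-3 — obeys.
(g) /n.ʃ/: profile 4-3 — obeys.
(h) /r.x.ʔ/: profile 6-3-1 — obeys.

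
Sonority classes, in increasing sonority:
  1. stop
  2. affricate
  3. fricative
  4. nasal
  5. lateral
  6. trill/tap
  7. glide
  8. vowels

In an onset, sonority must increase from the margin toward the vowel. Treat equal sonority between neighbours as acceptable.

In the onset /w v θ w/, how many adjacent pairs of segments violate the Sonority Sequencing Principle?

1

/w/ is a glide (sonority 7).
/v/ is a fricative (sonority 3).
/θ/ is a fricative (sonority 3).
/w/ is a glide (sonority 7).
/w/→/v/: 7→3 (does not rise) — violation.
/v/→/θ/: 3→3 (plateau, allowed) — ok.
/θ/→/w/: 3→7 (rises) — ok.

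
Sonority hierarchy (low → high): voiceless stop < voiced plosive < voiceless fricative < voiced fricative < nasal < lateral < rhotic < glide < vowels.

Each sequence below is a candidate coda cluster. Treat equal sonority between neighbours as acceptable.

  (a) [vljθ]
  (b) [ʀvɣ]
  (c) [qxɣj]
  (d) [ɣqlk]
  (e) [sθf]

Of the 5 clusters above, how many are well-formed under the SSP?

2

(a) 4-6-8-3 → violates
(b) 7-4-4 → obeys
(c) 1-3-4-8 → violates
(d) 4-1-6-1 → violates
(e) 3-3-3 → obeys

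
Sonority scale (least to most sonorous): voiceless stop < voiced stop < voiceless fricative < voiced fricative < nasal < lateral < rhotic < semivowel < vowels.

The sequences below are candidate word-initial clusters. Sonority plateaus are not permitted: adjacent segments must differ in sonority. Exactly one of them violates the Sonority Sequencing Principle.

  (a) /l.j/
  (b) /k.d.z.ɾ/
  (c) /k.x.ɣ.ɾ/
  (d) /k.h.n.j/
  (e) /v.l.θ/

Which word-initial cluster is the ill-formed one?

e

(a) 6-8 → obeys
(b) 1-2-4-7 → obeys
(c) 1-3-4-7 → obeys
(d) 1-3-5-8 → obeys
(e) 4-6-3 → violates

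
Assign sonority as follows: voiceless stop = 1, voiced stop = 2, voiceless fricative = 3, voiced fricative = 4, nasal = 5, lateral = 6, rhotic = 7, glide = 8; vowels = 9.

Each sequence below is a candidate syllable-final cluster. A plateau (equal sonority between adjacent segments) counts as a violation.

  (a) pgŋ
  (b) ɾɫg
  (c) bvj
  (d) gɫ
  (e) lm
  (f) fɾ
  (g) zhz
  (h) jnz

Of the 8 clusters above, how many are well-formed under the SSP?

3

(a) pgŋ: profile 1-2-5 — violates.
(b) ɾɫg: profile 7-6-2 — obeys.
(c) bvj: profile 2-4-8 — violates.
(d) gɫ: profile 2-6 — violates.
(e) lm: profile 6-5 — obeys.
(f) fɾ: profile 3-7 — violates.
(g) zhz: profile 4-3-4 — violates.
(h) jnz: profile 8-5-4 — obeys.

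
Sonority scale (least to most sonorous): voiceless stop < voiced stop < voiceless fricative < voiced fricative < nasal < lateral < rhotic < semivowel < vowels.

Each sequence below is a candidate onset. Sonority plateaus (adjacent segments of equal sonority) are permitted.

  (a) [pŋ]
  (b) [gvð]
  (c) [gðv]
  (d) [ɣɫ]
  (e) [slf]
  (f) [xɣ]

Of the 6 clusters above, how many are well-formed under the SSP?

5

(a) [pŋ]: profile 1-5 — obeys.
(b) [gvð]: profile 2-4-4 — obeys.
(c) [gðv]: profile 2-4-4 — obeys.
(d) [ɣɫ]: profile 4-6 — obeys.
(e) [slf]: profile 3-6-3 — violates.
(f) [xɣ]: profile 3-4 — obeys.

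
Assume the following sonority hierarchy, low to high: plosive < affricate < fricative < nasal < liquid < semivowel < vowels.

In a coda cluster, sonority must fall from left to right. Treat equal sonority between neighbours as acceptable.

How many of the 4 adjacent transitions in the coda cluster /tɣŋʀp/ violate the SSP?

/t/: plosive = 1.
/ɣ/: fricative = 3.
/ŋ/: nasal = 4.
/ʀ/: liquid = 5.
/p/: plosive = 1.
/t/→/ɣ/: 1→3 (does not fall) — violation.
/ɣ/→/ŋ/: 3→4 (does not fall) — violation.
/ŋ/→/ʀ/: 4→5 (does not fall) — violation.
/ʀ/→/p/: 5→1 (falls) — ok.

3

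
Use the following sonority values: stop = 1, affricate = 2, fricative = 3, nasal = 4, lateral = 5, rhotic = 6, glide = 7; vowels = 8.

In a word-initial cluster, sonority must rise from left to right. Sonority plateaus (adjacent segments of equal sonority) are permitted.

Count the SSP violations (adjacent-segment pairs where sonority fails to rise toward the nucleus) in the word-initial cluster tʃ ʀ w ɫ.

/tʃ/: affricate = 2.
/ʀ/: rhotic = 6.
/w/: glide = 7.
/ɫ/: lateral = 5.
/tʃ/→/ʀ/: 2→6 (rises) — ok.
/ʀ/→/w/: 6→7 (rises) — ok.
/w/→/ɫ/: 7→5 (does not rise) — violation.

1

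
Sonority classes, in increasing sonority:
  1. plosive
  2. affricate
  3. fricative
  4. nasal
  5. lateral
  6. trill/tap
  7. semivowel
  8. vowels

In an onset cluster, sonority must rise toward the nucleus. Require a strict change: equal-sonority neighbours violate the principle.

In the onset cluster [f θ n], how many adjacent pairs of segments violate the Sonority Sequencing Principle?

/f/ — fricative, sonority 3.
/θ/ — fricative, sonority 3.
/n/ — nasal, sonority 4.
/f/→/θ/: 3→3 (plateau) — violation.
/θ/→/n/: 3→4 (rises) — ok.

1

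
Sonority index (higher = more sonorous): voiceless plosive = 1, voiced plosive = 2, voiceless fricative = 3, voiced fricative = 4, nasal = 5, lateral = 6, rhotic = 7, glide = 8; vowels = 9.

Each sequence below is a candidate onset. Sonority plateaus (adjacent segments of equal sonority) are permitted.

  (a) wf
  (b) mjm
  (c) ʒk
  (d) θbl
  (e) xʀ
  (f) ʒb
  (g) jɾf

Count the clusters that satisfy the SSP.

(a) wf: profile 8-3 — violates.
(b) mjm: profile 5-8-5 — violates.
(c) ʒk: profile 4-1 — violates.
(d) θbl: profile 3-2-6 — violates.
(e) xʀ: profile 3-7 — obeys.
(f) ʒb: profile 4-2 — violates.
(g) jɾf: profile 8-7-3 — violates.

1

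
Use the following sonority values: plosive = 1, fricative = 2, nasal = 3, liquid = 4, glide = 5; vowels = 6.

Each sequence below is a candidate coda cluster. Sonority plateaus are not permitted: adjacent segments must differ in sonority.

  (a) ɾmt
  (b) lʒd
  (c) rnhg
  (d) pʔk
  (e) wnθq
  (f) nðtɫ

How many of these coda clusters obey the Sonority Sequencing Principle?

4

(a) ɾmt: profile 4-3-1 — obeys.
(b) lʒd: profile 4-2-1 — obeys.
(c) rnhg: profile 4-3-2-1 — obeys.
(d) pʔk: profile 1-1-1 — violates.
(e) wnθq: profile 5-3-2-1 — obeys.
(f) nðtɫ: profile 3-2-1-4 — violates.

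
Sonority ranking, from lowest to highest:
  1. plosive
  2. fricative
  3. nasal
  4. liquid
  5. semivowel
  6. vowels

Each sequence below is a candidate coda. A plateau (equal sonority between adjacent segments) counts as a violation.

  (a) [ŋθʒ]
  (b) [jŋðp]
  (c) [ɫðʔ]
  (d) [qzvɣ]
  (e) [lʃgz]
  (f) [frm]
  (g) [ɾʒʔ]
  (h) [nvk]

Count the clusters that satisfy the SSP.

4

(a) sonority 3-2-2: ill-formed.
(b) sonority 5-3-2-1: well-formed.
(c) sonority 4-2-1: well-formed.
(d) sonority 1-2-2-2: ill-formed.
(e) sonority 4-2-1-2: ill-formed.
(f) sonority 2-4-3: ill-formed.
(g) sonority 4-2-1: well-formed.
(h) sonority 3-2-1: well-formed.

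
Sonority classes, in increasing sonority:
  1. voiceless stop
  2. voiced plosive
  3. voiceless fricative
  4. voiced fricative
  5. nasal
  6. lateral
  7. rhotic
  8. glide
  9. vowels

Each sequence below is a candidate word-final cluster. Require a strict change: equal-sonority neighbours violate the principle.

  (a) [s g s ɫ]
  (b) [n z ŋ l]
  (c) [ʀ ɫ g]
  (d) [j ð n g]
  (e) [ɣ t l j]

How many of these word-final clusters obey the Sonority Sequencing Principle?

1

(a) sonority 3-2-3-6: ill-formed.
(b) sonority 5-4-5-6: ill-formed.
(c) sonority 7-6-2: well-formed.
(d) sonority 8-4-5-2: ill-formed.
(e) sonority 4-1-6-8: ill-formed.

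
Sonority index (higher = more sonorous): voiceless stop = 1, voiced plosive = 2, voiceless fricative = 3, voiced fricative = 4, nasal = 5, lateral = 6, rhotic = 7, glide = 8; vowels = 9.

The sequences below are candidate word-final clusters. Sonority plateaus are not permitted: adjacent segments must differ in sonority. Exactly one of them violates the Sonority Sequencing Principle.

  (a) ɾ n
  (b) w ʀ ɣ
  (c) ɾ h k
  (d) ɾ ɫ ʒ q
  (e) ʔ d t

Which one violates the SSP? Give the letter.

e

(a) ɾ n: profile 7-5 — obeys.
(b) w ʀ ɣ: profile 8-7-4 — obeys.
(c) ɾ h k: profile 7-3-1 — obeys.
(d) ɾ ɫ ʒ q: profile 7-6-4-1 — obeys.
(e) ʔ d t: profile 1-2-1 — violates.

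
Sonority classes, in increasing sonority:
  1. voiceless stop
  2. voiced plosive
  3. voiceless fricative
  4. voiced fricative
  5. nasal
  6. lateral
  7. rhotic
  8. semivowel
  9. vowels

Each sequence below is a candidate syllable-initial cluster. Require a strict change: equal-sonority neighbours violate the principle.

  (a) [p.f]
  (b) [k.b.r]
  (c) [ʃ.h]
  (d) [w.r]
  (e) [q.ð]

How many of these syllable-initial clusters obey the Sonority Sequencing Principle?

3

(a) sonority 1-3: well-formed.
(b) sonority 1-2-7: well-formed.
(c) sonority 3-3: ill-formed.
(d) sonority 8-7: ill-formed.
(e) sonority 1-4: well-formed.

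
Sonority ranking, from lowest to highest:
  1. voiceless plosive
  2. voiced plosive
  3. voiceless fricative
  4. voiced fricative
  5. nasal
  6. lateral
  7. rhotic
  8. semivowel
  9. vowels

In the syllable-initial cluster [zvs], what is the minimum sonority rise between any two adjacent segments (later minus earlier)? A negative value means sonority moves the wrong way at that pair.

/z/: voiced fricative = 4.
/v/: voiced fricative = 4.
/s/: voiceless fricative = 3.
/z/→/v/: change +0.
/v/→/s/: change -1.
Minimum = -1.

-1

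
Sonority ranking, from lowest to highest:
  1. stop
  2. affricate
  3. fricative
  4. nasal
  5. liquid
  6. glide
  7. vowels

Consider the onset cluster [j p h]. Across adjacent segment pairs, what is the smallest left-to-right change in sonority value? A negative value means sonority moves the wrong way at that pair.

-5

/j/: glide = 6.
/p/: stop = 1.
/h/: fricative = 3.
/j/→/p/: change -5.
/p/→/h/: change +2.
Minimum = -5.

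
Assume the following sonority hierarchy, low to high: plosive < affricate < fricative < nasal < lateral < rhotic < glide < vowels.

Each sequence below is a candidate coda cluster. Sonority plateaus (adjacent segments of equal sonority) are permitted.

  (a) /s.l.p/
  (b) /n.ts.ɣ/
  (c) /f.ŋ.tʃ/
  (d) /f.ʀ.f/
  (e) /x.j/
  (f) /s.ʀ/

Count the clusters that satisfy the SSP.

0

(a) /s.l.p/: profile 3-5-1 — violates.
(b) /n.ts.ɣ/: profile 4-2-3 — violates.
(c) /f.ŋ.tʃ/: profile 3-4-2 — violates.
(d) /f.ʀ.f/: profile 3-6-3 — violates.
(e) /x.j/: profile 3-7 — violates.
(f) /s.ʀ/: profile 3-6 — violates.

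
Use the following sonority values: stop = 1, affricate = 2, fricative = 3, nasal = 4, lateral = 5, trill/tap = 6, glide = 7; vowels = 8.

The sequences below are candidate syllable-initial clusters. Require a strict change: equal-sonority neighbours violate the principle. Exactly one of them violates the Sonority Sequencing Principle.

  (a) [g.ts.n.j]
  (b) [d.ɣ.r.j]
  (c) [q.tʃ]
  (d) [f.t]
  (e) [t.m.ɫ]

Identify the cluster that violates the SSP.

(a) sonority 1-2-4-7: well-formed.
(b) sonority 1-3-6-7: well-formed.
(c) sonority 1-2: well-formed.
(d) sonority 3-1: ill-formed.
(e) sonority 1-4-5: well-formed.

d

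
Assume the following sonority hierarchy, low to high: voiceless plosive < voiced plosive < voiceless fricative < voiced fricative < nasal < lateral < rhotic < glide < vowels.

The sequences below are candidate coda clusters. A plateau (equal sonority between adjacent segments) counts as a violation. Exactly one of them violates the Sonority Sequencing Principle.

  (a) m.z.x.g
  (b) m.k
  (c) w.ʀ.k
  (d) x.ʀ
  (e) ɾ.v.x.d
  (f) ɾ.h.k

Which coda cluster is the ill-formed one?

(a) m.z.x.g: profile 5-4-3-2 — obeys.
(b) m.k: profile 5-1 — obeys.
(c) w.ʀ.k: profile 8-7-1 — obeys.
(d) x.ʀ: profile 3-7 — violates.
(e) ɾ.v.x.d: profile 7-4-3-2 — obeys.
(f) ɾ.h.k: profile 7-3-1 — obeys.

d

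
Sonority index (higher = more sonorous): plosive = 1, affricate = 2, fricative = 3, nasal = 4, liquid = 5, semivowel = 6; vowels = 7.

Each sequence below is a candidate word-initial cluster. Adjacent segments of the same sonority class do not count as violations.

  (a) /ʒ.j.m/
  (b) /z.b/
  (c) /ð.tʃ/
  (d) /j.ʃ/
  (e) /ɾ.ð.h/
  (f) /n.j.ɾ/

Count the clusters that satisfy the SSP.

0

(a) /ʒ.j.m/: profile 3-6-4 — violates.
(b) /z.b/: profile 3-1 — violates.
(c) /ð.tʃ/: profile 3-2 — violates.
(d) /j.ʃ/: profile 6-3 — violates.
(e) /ɾ.ð.h/: profile 5-3-3 — violates.
(f) /n.j.ɾ/: profile 4-6-5 — violates.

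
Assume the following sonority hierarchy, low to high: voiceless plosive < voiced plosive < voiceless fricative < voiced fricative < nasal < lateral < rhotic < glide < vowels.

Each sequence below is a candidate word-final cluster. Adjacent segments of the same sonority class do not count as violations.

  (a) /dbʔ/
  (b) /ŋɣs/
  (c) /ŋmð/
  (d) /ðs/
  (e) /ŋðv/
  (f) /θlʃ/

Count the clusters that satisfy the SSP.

(a) 2-2-1 → obeys
(b) 5-4-3 → obeys
(c) 5-5-4 → obeys
(d) 4-3 → obeys
(e) 5-4-4 → obeys
(f) 3-6-3 → violates

5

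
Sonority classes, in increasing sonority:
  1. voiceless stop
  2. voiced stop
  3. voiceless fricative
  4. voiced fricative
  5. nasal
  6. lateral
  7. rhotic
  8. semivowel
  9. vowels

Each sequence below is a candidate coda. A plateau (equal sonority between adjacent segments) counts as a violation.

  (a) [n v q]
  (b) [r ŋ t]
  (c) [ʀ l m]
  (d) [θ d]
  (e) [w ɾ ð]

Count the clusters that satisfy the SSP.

(a) [n v q]: profile 5-4-1 — obeys.
(b) [r ŋ t]: profile 7-5-1 — obeys.
(c) [ʀ l m]: profile 7-6-5 — obeys.
(d) [θ d]: profile 3-2 — obeys.
(e) [w ɾ ð]: profile 8-7-4 — obeys.

5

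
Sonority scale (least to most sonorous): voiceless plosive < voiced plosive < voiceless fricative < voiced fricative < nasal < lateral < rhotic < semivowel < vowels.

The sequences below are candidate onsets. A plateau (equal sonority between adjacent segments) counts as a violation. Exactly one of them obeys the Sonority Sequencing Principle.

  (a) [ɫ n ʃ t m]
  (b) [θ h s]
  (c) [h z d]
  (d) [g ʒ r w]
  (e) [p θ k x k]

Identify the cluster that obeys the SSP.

(a) [ɫ n ʃ t m]: profile 6-5-3-1-5 — violates.
(b) [θ h s]: profile 3-3-3 — violates.
(c) [h z d]: profile 3-4-2 — violates.
(d) [g ʒ r w]: profile 2-4-7-8 — obeys.
(e) [p θ k x k]: profile 1-3-1-3-1 — violates.

d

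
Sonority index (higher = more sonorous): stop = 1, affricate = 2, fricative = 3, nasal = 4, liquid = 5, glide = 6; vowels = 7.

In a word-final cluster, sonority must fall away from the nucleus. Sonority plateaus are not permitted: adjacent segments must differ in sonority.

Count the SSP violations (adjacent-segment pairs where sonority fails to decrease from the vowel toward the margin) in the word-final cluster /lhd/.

0

/l/ is a liquid (sonority 5).
/h/ is a fricative (sonority 3).
/d/ is a stop (sonority 1).
/l/→/h/: 5→3 (falls) — ok.
/h/→/d/: 3→1 (falls) — ok.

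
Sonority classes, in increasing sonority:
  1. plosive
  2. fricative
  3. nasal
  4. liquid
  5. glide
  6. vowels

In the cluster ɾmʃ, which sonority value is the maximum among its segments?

/ɾ/: liquid = 4.
/m/: nasal = 3.
/ʃ/: fricative = 2.
The maximum is 4.

4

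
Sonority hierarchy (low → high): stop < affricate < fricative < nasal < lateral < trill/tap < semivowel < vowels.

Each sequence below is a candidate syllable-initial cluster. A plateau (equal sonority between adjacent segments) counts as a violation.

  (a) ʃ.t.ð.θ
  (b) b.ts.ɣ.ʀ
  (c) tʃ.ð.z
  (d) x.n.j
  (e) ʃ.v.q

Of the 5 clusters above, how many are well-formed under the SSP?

2

(a) sonority 3-1-3-3: ill-formed.
(b) sonority 1-2-3-6: well-formed.
(c) sonority 2-3-3: ill-formed.
(d) sonority 3-4-7: well-formed.
(e) sonority 3-3-1: ill-formed.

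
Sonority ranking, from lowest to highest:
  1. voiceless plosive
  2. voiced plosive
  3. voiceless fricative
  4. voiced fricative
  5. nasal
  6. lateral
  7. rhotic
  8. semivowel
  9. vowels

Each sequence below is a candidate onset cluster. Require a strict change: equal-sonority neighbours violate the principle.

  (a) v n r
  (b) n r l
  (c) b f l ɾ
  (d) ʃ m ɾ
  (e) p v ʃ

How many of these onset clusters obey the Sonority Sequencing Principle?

3

(a) sonority 4-5-7: well-formed.
(b) sonority 5-7-6: ill-formed.
(c) sonority 2-3-6-7: well-formed.
(d) sonority 3-5-7: well-formed.
(e) sonority 1-4-3: ill-formed.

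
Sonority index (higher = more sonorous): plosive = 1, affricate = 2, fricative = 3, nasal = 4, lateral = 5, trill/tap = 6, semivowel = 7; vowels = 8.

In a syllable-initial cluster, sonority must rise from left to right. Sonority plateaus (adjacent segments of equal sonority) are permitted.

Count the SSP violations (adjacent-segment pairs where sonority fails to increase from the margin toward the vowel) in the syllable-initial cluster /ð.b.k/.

/ð/ — fricative, sonority 3.
/b/ — plosive, sonority 1.
/k/ — plosive, sonority 1.
/ð/→/b/: 3→1 (does not rise) — violation.
/b/→/k/: 1→1 (plateau, allowed) — ok.

1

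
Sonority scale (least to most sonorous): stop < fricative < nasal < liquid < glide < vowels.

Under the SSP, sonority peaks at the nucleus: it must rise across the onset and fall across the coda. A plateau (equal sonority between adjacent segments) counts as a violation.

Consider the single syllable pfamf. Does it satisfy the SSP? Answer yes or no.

yes

Onset: /p/ is a stop (sonority 1), /f/ is a fricative (sonority 2); then the nucleus /a/ (sonority 6).
Onset profile 1-2-6 — rises to the nucleus.
Coda: /m/ is a nasal (sonority 3), /f/ is a fricative (sonority 2).
Coda profile 6-3-2 — falls from the nucleus.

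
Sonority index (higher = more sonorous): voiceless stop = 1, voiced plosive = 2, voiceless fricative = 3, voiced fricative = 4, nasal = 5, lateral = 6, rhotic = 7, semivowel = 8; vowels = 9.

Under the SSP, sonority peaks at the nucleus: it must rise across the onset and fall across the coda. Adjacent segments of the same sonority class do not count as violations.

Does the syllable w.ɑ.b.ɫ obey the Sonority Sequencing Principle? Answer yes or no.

no

Onset: /w/ is a semivowel (sonority 8); then the nucleus /ɑ/ (sonority 9).
Onset profile 8-9 — rises to the nucleus.
Coda: /b/ is a voiced plosive (sonority 2), /ɫ/ is a lateral (sonority 6).
Coda profile 9-2-6 — does not fall throughout.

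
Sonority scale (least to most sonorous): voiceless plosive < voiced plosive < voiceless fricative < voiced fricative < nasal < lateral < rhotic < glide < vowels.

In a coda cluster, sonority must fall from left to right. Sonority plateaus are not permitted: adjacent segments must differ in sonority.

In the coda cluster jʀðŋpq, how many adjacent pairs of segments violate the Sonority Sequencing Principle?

2

/j/: glide = 8.
/ʀ/: rhotic = 7.
/ð/: voiced fricative = 4.
/ŋ/: nasal = 5.
/p/: voiceless plosive = 1.
/q/: voiceless plosive = 1.
/j/→/ʀ/: 8→7 (falls) — ok.
/ʀ/→/ð/: 7→4 (falls) — ok.
/ð/→/ŋ/: 4→5 (does not fall) — violation.
/ŋ/→/p/: 5→1 (falls) — ok.
/p/→/q/: 1→1 (plateau) — violation.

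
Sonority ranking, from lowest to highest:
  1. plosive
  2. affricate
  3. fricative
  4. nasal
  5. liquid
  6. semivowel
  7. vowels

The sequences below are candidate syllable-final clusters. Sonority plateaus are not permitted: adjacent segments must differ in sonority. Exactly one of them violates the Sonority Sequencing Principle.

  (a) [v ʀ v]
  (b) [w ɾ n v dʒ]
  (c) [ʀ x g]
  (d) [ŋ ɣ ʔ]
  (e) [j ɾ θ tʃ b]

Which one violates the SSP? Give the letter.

a

(a) sonority 3-5-3: ill-formed.
(b) sonority 6-5-4-3-2: well-formed.
(c) sonority 5-3-1: well-formed.
(d) sonority 4-3-1: well-formed.
(e) sonority 6-5-3-2-1: well-formed.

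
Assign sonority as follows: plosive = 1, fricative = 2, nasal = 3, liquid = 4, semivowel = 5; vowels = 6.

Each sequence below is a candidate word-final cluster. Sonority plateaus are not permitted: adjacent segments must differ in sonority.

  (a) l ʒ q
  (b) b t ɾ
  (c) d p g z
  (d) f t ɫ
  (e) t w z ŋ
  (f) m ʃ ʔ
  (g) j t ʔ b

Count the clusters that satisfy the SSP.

2

(a) l ʒ q: profile 4-2-1 — obeys.
(b) b t ɾ: profile 1-1-4 — violates.
(c) d p g z: profile 1-1-1-2 — violates.
(d) f t ɫ: profile 2-1-4 — violates.
(e) t w z ŋ: profile 1-5-2-3 — violates.
(f) m ʃ ʔ: profile 3-2-1 — obeys.
(g) j t ʔ b: profile 5-1-1-1 — violates.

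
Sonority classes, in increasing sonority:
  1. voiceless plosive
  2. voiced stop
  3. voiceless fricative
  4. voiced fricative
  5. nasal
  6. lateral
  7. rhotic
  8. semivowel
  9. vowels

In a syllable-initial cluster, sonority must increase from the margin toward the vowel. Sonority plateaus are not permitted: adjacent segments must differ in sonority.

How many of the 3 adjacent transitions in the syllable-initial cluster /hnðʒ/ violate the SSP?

2

/h/ — voiceless fricative, sonority 3.
/n/ — nasal, sonority 5.
/ð/ — voiced fricative, sonority 4.
/ʒ/ — voiced fricative, sonority 4.
/h/→/n/: 3→5 (rises) — ok.
/n/→/ð/: 5→4 (does not rise) — violation.
/ð/→/ʒ/: 4→4 (plateau) — violation.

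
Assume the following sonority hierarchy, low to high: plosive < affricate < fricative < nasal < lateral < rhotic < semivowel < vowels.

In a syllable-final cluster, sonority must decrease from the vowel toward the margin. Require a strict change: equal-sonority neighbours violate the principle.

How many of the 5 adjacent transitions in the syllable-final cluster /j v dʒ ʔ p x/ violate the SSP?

2

/j/ is a semivowel (sonority 7).
/v/ is a fricative (sonority 3).
/dʒ/ is an affricate (sonority 2).
/ʔ/ is a plosive (sonority 1).
/p/ is a plosive (sonority 1).
/x/ is a fricative (sonority 3).
/j/→/v/: 7→3 (falls) — ok.
/v/→/dʒ/: 3→2 (falls) — ok.
/dʒ/→/ʔ/: 2→1 (falls) — ok.
/ʔ/→/p/: 1→1 (plateau) — violation.
/p/→/x/: 1→3 (does not fall) — violation.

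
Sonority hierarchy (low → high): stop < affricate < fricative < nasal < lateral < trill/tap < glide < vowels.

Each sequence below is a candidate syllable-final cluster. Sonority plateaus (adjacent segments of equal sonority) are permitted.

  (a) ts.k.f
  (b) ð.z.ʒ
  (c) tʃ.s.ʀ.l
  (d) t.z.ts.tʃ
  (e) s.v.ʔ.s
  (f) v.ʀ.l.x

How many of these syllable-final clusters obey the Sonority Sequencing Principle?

(a) 2-1-3 → violates
(b) 3-3-3 → obeys
(c) 2-3-6-5 → violates
(d) 1-3-2-2 → violates
(e) 3-3-1-3 → violates
(f) 3-6-5-3 → violates

1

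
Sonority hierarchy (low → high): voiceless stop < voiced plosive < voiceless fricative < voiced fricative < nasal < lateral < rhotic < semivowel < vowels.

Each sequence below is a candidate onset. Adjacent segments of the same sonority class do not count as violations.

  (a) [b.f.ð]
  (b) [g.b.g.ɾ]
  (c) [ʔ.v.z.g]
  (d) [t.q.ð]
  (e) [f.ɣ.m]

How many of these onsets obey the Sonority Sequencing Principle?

4

(a) sonority 2-3-4: well-formed.
(b) sonority 2-2-2-7: well-formed.
(c) sonority 1-4-4-2: ill-formed.
(d) sonority 1-1-4: well-formed.
(e) sonority 3-4-5: well-formed.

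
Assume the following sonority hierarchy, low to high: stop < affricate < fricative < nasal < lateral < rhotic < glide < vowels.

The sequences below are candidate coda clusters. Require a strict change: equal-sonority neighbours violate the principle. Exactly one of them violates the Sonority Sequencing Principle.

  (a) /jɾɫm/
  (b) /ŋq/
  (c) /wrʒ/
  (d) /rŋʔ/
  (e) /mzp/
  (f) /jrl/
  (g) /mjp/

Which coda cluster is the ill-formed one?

(a) 7-6-5-4 → obeys
(b) 4-1 → obeys
(c) 7-6-3 → obeys
(d) 6-4-1 → obeys
(e) 4-3-1 → obeys
(f) 7-6-5 → obeys
(g) 4-7-1 → violates

g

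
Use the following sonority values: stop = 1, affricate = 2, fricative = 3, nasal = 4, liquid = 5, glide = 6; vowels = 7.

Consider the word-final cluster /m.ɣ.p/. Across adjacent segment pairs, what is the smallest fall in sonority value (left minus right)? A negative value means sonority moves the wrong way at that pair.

1

/m/ — nasal, sonority 4.
/ɣ/ — fricative, sonority 3.
/p/ — stop, sonority 1.
/m/→/ɣ/: change +1.
/ɣ/→/p/: change +2.
Minimum = 1.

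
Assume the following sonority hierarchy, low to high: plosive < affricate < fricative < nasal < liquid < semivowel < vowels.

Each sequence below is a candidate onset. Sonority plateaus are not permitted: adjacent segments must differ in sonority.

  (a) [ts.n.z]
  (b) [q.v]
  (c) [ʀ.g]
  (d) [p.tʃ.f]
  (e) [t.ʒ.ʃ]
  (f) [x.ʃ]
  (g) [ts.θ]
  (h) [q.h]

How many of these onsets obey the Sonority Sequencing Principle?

4

(a) [ts.n.z]: profile 2-4-3 — violates.
(b) [q.v]: profile 1-3 — obeys.
(c) [ʀ.g]: profile 5-1 — violates.
(d) [p.tʃ.f]: profile 1-2-3 — obeys.
(e) [t.ʒ.ʃ]: profile 1-3-3 — violates.
(f) [x.ʃ]: profile 3-3 — violates.
(g) [ts.θ]: profile 2-3 — obeys.
(h) [q.h]: profile 1-3 — obeys.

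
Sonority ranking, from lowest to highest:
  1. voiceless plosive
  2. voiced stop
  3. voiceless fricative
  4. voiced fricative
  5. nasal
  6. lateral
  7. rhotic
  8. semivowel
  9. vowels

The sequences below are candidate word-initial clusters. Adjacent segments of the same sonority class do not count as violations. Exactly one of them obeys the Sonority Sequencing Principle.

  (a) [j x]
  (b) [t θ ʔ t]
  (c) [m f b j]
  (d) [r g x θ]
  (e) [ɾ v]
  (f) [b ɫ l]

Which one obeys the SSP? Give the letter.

f

(a) sonority 8-3: ill-formed.
(b) sonority 1-3-1-1: ill-formed.
(c) sonority 5-3-2-8: ill-formed.
(d) sonority 7-2-3-3: ill-formed.
(e) sonority 7-4: ill-formed.
(f) sonority 2-6-6: well-formed.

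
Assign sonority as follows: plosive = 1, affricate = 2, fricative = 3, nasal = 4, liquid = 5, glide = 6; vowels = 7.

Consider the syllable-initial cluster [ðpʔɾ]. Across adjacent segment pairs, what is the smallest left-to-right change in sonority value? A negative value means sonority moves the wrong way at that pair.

/ð/ — fricative, sonority 3.
/p/ — plosive, sonority 1.
/ʔ/ — plosive, sonority 1.
/ɾ/ — liquid, sonority 5.
/ð/→/p/: change -2.
/p/→/ʔ/: change +0.
/ʔ/→/ɾ/: change +4.
Minimum = -2.

-2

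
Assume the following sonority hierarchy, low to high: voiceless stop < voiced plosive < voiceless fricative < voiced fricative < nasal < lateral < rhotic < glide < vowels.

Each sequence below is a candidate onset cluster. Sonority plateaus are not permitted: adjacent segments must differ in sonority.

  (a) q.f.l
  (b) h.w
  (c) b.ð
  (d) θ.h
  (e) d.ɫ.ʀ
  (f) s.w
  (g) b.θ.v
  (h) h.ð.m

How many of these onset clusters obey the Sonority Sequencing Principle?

(a) sonority 1-3-6: well-formed.
(b) sonority 3-8: well-formed.
(c) sonority 2-4: well-formed.
(d) sonority 3-3: ill-formed.
(e) sonority 2-6-7: well-formed.
(f) sonority 3-8: well-formed.
(g) sonority 2-3-4: well-formed.
(h) sonority 3-4-5: well-formed.

7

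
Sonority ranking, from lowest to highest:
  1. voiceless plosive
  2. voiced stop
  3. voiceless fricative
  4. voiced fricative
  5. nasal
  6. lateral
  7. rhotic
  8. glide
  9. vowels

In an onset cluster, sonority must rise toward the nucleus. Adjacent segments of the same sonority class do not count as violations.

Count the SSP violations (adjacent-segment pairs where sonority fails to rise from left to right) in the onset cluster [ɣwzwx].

2

/ɣ/ — voiced fricative, sonority 4.
/w/ — glide, sonority 8.
/z/ — voiced fricative, sonority 4.
/w/ — glide, sonority 8.
/x/ — voiceless fricative, sonority 3.
/ɣ/→/w/: 4→8 (rises) — ok.
/w/→/z/: 8→4 (does not rise) — violation.
/z/→/w/: 4→8 (rises) — ok.
/w/→/x/: 8→3 (does not rise) — violation.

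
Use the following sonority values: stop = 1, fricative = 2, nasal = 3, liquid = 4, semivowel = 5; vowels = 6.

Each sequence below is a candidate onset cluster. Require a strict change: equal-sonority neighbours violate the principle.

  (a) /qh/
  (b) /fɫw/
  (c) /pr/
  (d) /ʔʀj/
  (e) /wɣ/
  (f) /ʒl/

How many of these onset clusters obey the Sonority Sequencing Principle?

5

(a) 1-2 → obeys
(b) 2-4-5 → obeys
(c) 1-4 → obeys
(d) 1-4-5 → obeys
(e) 5-2 → violates
(f) 2-4 → obeys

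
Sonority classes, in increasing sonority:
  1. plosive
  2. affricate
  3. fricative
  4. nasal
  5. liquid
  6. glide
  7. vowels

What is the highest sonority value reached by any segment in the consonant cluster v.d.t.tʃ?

/v/: fricative = 3.
/d/: plosive = 1.
/t/: plosive = 1.
/tʃ/: affricate = 2.
The maximum is 3.

3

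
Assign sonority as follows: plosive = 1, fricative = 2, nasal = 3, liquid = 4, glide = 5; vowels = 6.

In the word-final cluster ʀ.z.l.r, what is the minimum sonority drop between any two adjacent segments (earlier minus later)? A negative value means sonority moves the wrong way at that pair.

-2

/ʀ/ is a liquid (sonority 4).
/z/ is a fricative (sonority 2).
/l/ is a liquid (sonority 4).
/r/ is a liquid (sonority 4).
/ʀ/→/z/: change +2.
/z/→/l/: change -2.
/l/→/r/: change +0.
Minimum = -2.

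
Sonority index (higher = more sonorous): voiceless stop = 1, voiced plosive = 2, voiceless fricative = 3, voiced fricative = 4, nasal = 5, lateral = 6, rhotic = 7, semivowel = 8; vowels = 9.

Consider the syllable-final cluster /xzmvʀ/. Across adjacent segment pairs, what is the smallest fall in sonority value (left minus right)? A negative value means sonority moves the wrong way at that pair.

/x/ — voiceless fricative, sonority 3.
/z/ — voiced fricative, sonority 4.
/m/ — nasal, sonority 5.
/v/ — voiced fricative, sonority 4.
/ʀ/ — rhotic, sonority 7.
/x/→/z/: change -1.
/z/→/m/: change -1.
/m/→/v/: change +1.
/v/→/ʀ/: change -3.
Minimum = -3.

-3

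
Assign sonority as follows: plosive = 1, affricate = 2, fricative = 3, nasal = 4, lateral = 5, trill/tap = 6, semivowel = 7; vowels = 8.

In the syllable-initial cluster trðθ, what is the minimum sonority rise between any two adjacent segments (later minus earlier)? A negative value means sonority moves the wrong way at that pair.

-3

/t/: plosive = 1.
/r/: trill/tap = 6.
/ð/: fricative = 3.
/θ/: fricative = 3.
/t/→/r/: change +5.
/r/→/ð/: change -3.
/ð/→/θ/: change +0.
Minimum = -3.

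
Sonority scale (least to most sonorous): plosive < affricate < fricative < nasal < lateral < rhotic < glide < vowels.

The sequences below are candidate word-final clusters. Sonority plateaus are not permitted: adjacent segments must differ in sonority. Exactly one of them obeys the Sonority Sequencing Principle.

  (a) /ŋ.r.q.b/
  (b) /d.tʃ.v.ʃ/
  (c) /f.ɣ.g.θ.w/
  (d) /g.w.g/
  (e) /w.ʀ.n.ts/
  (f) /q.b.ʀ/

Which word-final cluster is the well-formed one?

e

(a) 4-6-1-1 → violates
(b) 1-2-3-3 → violates
(c) 3-3-1-3-7 → violates
(d) 1-7-1 → violates
(e) 7-6-4-2 → obeys
(f) 1-1-6 → violates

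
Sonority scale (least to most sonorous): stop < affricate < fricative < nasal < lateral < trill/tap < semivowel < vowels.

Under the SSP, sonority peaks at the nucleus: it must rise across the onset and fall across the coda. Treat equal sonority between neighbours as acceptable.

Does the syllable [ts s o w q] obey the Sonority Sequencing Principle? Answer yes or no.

Onset: /ts/ is an affricate (sonority 2), /s/ is a fricative (sonority 3); then the nucleus /o/ (sonority 8).
Onset profile 2-3-8 — rises to the nucleus.
Coda: /w/ is a semivowel (sonority 7), /q/ is a stop (sonority 1).
Coda profile 8-7-1 — falls from the nucleus.

yes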